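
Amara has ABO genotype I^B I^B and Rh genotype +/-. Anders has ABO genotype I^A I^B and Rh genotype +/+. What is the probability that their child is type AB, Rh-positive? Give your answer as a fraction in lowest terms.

ABO cross I^B I^B × I^A I^B → offspring phenotypes: 1/2 B, 1/2 AB.
Rh cross +/- × +/+ → 1 Rh+.
Independent loci: P(type AB, Rh-positive) = 1/2 × 1 = 1/2.

1/2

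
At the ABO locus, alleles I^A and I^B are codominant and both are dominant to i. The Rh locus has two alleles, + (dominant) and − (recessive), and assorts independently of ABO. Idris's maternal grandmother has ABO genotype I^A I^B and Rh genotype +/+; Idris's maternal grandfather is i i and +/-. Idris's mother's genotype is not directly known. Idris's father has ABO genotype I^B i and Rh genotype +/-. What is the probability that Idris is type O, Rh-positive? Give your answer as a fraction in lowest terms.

Idris's mother's ABO genotype from I^A I^B × i i: 1/2 I^A i, 1/2 I^B i.
Crossing each possibility with the father I^B i and summing P(type O): 1/2·1/4 + 1/2·1/4 = 1/4.
Similarly for Rh via the mother's Rh distribution: P(Rh+) = 7/8.
Independent loci: 1/4 × 7/8 = 7/32.

7/32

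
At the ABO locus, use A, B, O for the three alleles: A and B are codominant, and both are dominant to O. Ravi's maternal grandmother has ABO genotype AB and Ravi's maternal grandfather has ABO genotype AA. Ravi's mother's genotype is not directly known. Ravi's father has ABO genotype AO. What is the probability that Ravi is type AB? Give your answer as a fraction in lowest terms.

1/8

Ravi's mother's ABO genotype from AB × AA: 1/2 AA, 1/2 AB.
Crossing each possibility with the father AO and summing P(type AB): 1/2·0 + 1/2·1/4 = 1/8.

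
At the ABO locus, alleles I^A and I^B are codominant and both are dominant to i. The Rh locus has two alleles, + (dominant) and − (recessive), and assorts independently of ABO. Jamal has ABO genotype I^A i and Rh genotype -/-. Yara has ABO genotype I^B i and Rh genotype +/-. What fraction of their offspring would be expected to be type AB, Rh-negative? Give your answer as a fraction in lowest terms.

ABO cross I^A i × I^B i → offspring phenotypes: 1/4 O, 1/4 A, 1/4 B, 1/4 AB.
Rh cross -/- × +/- → 1/2 Rh+, 1/2 Rh-.
Independent loci: P(type AB, Rh-negative) = 1/4 × 1/2 = 1/8.

1/8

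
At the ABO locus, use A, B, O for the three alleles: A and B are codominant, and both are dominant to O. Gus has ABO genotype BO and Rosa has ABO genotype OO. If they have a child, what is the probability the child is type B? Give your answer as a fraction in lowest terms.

1/2

ABO cross BO × OO → offspring phenotypes: 1/2 O, 1/2 B.
So P(type B) = 1/2.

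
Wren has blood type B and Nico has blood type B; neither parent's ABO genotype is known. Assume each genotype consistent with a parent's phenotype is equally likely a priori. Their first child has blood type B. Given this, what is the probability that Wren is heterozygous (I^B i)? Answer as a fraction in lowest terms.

7/15

Possible genotypes: Wren ∈ {I^B I^B, I^B i}; Nico ∈ {I^B I^B, I^B i}.
Weight each parental genotype pair by prior × P(type-B child):
  I^B I^B × I^B I^B: posterior weight 4/15.
  I^B I^B × I^B i: posterior weight 4/15.
  I^B i × I^B I^B: posterior weight 4/15.
  I^B i × I^B i: posterior weight 1/5.
Sum the posterior weight over pairs where Wren is I^B i: 7/15.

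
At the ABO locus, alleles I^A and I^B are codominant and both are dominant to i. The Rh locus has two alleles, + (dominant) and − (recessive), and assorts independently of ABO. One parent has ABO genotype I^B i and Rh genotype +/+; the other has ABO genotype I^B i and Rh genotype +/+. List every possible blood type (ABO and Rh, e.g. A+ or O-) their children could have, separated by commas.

Gametes from I^B i × I^B i give offspring ABO genotypes I^B I^B, I^B i, i i, i.e. phenotypes O, B.
Rh cross +/+ × +/+ → phenotypes Rh+.
Combining independently: O+, B+.

O+, B+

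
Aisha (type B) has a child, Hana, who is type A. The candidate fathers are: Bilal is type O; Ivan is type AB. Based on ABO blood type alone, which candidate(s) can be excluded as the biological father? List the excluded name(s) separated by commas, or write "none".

Bilal

A candidate is excluded only if no genotype consistent with his phenotype could produce a type A child with a type B mother.
Bilal (type O): no genotype consistent with that phenotype can produce a type-A child with a type-B mother.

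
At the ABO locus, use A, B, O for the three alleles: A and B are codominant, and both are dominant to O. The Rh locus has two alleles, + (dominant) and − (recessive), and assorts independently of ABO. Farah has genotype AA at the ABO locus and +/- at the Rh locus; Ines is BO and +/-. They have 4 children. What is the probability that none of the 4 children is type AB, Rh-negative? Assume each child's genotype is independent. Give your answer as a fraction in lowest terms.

ABO cross AA × BO → 1/2 A, 1/2 AB.
Rh cross +/- × +/- → 3/4 Rh+, 1/4 Rh-; so P(type AB, Rh-negative) = 1/2 × 1/4 = 1/8 per child.
P(not type AB, Rh-negative) = 7/8 for one child; (7/8)^4 = 2401/4096.

2401/4096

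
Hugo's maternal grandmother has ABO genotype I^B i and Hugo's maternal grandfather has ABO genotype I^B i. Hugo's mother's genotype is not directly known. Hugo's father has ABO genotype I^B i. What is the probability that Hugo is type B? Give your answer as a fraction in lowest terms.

Hugo's mother's ABO genotype from I^B i × I^B i: 1/4 I^B I^B, 1/2 I^B i, 1/4 i i.
Crossing each possibility with the father I^B i and summing P(type B): 1/4·1 + 1/2·3/4 + 1/4·1/2 = 3/4.

3/4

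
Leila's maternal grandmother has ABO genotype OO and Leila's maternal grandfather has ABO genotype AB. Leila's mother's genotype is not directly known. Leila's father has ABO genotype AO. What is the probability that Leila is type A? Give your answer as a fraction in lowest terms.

Leila's mother's ABO genotype from OO × AB: 1/2 AO, 1/2 BO.
Crossing each possibility with the father AO and summing P(type A): 1/2·3/4 + 1/2·1/4 = 1/2.

1/2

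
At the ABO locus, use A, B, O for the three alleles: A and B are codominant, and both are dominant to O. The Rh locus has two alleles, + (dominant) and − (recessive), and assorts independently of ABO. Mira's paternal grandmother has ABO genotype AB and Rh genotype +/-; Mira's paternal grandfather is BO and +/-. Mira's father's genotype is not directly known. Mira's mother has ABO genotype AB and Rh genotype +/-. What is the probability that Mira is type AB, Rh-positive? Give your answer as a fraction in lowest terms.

9/32

Mira's father's ABO genotype from AB × BO: 1/4 AB, 1/4 AO, 1/4 BB, 1/4 BO.
Crossing each possibility with the mother AB and summing P(type AB): 1/4·1/2 + 1/4·1/4 + 1/4·1/2 + 1/4·1/4 = 3/8.
Similarly for Rh via the father's Rh distribution: P(Rh+) = 3/4.
Independent loci: 3/8 × 3/4 = 9/32.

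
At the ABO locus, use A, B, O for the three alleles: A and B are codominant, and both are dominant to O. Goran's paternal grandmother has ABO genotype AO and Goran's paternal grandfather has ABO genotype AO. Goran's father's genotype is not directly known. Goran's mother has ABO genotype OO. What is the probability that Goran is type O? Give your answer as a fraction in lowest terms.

Goran's father's ABO genotype from AO × AO: 1/4 AA, 1/2 AO, 1/4 OO.
Crossing each possibility with the mother OO and summing P(type O): 1/4·0 + 1/2·1/2 + 1/4·1 = 1/2.

1/2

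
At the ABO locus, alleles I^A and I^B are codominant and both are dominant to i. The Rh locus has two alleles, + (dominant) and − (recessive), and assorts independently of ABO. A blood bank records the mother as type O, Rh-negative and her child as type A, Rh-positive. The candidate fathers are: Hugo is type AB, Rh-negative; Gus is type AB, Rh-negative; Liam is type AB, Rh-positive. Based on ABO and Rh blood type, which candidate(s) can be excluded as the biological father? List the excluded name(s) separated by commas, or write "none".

A candidate is excluded only if no genotype consistent with his phenotype could produce a type A, Rh-positive child with a type O, Rh-negative mother.
Hugo (type AB, Rh-): no genotype consistent with that phenotype can produce a type-A Rh+ child with a type-O mother.
Gus (type AB, Rh-): no genotype consistent with that phenotype can produce a type-A Rh+ child with a type-O mother.

Hugo, Gus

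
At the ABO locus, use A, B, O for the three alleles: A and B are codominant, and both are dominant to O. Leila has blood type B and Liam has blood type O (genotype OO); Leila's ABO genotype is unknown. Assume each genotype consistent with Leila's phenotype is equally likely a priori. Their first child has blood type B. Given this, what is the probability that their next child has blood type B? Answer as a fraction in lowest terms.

5/6

Possible genotypes: Leila ∈ {BB, BO}; Liam ∈ {OO}.
Weight each parental genotype pair by prior × P(type-B child):
  BB × OO: posterior weight 2/3; P(next child type B) = 1.
  BO × OO: posterior weight 1/3; P(next child type B) = 1/2.
Weighted sum = 5/6.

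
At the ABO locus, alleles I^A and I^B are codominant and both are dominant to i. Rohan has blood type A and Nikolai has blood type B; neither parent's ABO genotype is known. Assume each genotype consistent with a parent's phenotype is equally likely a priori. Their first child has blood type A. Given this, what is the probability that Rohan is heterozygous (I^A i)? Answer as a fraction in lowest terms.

1/3

Possible genotypes: Rohan ∈ {I^A I^A, I^A i}; Nikolai ∈ {I^B I^B, I^B i}.
Weight each parental genotype pair by prior × P(type-A child):
  I^A I^A × I^B i: posterior weight 2/3.
  I^A i × I^B i: posterior weight 1/3.
Sum the posterior weight over pairs where Rohan is I^A i: 1/3.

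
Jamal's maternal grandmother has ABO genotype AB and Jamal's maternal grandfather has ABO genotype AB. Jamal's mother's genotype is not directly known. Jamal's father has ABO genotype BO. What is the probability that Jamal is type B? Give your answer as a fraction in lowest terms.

Jamal's mother's ABO genotype from AB × AB: 1/4 AA, 1/2 AB, 1/4 BB.
Crossing each possibility with the father BO and summing P(type B): 1/4·0 + 1/2·1/2 + 1/4·1 = 1/2.

1/2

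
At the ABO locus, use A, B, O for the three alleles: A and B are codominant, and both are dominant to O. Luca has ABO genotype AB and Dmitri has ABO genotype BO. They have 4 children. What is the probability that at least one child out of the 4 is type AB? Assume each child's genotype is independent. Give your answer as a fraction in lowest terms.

ABO cross AB × BO → 1/4 A, 1/2 B, 1/4 AB.
So P(type AB) = 1/4 per child.
P(none) = (3/4)^4 = 81/256; P(at least one) = 1 − 81/256 = 175/256.

175/256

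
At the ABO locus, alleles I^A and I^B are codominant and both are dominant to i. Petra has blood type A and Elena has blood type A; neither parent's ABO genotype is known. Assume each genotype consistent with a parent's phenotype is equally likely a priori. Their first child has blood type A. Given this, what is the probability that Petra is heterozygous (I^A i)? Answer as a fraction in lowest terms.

7/15

Possible genotypes: Petra ∈ {I^A I^A, I^A i}; Elena ∈ {I^A I^A, I^A i}.
Weight each parental genotype pair by prior × P(type-A child):
  I^A I^A × I^A I^A: posterior weight 4/15.
  I^A I^A × I^A i: posterior weight 4/15.
  I^A i × I^A I^A: posterior weight 4/15.
  I^A i × I^A i: posterior weight 1/5.
Sum the posterior weight over pairs where Petra is I^A i: 7/15.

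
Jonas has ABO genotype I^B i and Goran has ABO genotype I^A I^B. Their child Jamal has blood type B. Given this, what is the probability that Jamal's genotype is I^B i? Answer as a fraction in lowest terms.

Cross I^B i × I^A I^B → 1/4 I^A I^B, 1/4 I^A i, 1/4 I^B I^B, 1/4 I^B i.
Type-B genotypes among offspring: I^B I^B (1/4), I^B i (1/4); total 1/2.
P(I^B i | type B) = (1/4) / (1/2) = 1/2.

1/2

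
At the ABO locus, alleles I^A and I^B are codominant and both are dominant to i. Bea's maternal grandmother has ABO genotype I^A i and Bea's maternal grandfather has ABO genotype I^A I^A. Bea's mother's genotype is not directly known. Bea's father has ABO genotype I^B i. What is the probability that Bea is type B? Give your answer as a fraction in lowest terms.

1/8

Bea's mother's ABO genotype from I^A i × I^A I^A: 1/2 I^A I^A, 1/2 I^A i.
Crossing each possibility with the father I^B i and summing P(type B): 1/2·0 + 1/2·1/4 = 1/8.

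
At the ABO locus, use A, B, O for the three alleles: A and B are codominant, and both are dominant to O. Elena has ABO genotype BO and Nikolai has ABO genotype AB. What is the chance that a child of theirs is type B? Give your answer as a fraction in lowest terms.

ABO cross BO × AB → offspring phenotypes: 1/4 A, 1/2 B, 1/4 AB.
So P(type B) = 1/2.

1/2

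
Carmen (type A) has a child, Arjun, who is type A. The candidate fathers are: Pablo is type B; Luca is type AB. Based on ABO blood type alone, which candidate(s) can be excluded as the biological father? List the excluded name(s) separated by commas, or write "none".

A candidate is excluded only if no genotype consistent with his phenotype could produce a type A child with a type A mother.
Every candidate has at least one consistent genotype combination, so none can be excluded.

none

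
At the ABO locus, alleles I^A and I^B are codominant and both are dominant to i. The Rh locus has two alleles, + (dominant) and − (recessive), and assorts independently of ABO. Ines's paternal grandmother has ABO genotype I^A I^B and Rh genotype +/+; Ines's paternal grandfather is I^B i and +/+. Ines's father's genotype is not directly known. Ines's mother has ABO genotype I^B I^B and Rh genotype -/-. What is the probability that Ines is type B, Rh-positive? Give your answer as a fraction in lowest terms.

Ines's father's ABO genotype from I^A I^B × I^B i: 1/4 I^A I^B, 1/4 I^A i, 1/4 I^B I^B, 1/4 I^B i.
Crossing each possibility with the mother I^B I^B and summing P(type B): 1/4·1/2 + 1/4·1/2 + 1/4·1 + 1/4·1 = 3/4.
Similarly for Rh via the father's Rh distribution: P(Rh+) = 1.
Independent loci: 3/4 × 1 = 3/4.

3/4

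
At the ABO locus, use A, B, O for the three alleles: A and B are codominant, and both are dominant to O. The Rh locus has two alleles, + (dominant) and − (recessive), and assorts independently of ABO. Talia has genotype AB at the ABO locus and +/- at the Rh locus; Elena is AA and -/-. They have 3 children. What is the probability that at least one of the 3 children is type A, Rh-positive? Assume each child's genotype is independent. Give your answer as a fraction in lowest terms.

ABO cross AB × AA → 1/2 A, 1/2 AB.
Rh cross +/- × -/- → 1/2 Rh+, 1/2 Rh-; so P(type A, Rh-positive) = 1/2 × 1/2 = 1/4 per child.
P(none) = (3/4)^3 = 27/64; P(at least one) = 1 − 27/64 = 37/64.

37/64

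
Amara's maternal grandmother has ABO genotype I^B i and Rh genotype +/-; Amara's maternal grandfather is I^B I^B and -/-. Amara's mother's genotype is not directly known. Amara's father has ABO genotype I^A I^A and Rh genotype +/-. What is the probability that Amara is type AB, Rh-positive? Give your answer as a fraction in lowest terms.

15/32

Amara's mother's ABO genotype from I^B i × I^B I^B: 1/2 I^B I^B, 1/2 I^B i.
Crossing each possibility with the father I^A I^A and summing P(type AB): 1/2·1 + 1/2·1/2 = 3/4.
Similarly for Rh via the mother's Rh distribution: P(Rh+) = 5/8.
Independent loci: 3/4 × 5/8 = 15/32.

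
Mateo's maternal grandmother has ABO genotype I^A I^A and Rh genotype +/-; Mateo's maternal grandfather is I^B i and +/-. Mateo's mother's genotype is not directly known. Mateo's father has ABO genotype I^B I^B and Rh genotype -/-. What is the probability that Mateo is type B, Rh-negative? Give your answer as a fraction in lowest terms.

1/4

Mateo's mother's ABO genotype from I^A I^A × I^B i: 1/2 I^A I^B, 1/2 I^A i.
Crossing each possibility with the father I^B I^B and summing P(type B): 1/2·1/2 + 1/2·1/2 = 1/2.
Similarly for Rh via the mother's Rh distribution: P(Rh-) = 1/2.
Independent loci: 1/2 × 1/2 = 1/4.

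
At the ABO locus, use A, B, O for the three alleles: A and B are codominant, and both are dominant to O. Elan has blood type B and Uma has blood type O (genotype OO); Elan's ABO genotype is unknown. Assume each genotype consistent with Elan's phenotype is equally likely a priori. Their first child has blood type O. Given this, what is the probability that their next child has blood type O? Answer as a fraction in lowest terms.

1/2

Possible genotypes: Elan ∈ {BB, BO}; Uma ∈ {OO}.
Weight each parental genotype pair by prior × P(type-O child):
  BO × OO: posterior weight 1; P(next child type O) = 1/2.
Weighted sum = 1/2.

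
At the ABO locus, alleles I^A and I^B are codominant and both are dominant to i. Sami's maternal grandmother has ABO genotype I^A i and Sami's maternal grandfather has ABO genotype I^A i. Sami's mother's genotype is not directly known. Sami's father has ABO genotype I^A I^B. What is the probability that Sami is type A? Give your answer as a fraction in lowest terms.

1/2

Sami's mother's ABO genotype from I^A i × I^A i: 1/4 I^A I^A, 1/2 I^A i, 1/4 i i.
Crossing each possibility with the father I^A I^B and summing P(type A): 1/4·1/2 + 1/2·1/2 + 1/4·1/2 = 1/2.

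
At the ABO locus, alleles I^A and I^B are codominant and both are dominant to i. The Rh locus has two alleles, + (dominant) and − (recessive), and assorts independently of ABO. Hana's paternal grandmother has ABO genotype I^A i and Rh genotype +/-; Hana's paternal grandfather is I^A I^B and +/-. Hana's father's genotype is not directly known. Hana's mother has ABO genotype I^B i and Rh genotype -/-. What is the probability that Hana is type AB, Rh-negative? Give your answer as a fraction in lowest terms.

1/8

Hana's father's ABO genotype from I^A i × I^A I^B: 1/4 I^A I^A, 1/4 I^A I^B, 1/4 I^A i, 1/4 I^B i.
Crossing each possibility with the mother I^B i and summing P(type AB): 1/4·1/2 + 1/4·1/4 + 1/4·1/4 + 1/4·0 = 1/4.
Similarly for Rh via the father's Rh distribution: P(Rh-) = 1/2.
Independent loci: 1/4 × 1/2 = 1/8.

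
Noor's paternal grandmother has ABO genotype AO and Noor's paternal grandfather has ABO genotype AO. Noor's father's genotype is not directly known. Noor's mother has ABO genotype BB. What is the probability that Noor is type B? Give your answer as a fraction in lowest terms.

1/2

Noor's father's ABO genotype from AO × AO: 1/4 AA, 1/2 AO, 1/4 OO.
Crossing each possibility with the mother BB and summing P(type B): 1/4·0 + 1/2·1/2 + 1/4·1 = 1/2.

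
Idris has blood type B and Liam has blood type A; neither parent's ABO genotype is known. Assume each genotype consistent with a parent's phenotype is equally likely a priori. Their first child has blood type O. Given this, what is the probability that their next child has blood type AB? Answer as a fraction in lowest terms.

Possible genotypes: Idris ∈ {BB, BO}; Liam ∈ {AA, AO}.
Weight each parental genotype pair by prior × P(type-O child):
  BO × AO: posterior weight 1; P(next child type AB) = 1/4.
Weighted sum = 1/4.

1/4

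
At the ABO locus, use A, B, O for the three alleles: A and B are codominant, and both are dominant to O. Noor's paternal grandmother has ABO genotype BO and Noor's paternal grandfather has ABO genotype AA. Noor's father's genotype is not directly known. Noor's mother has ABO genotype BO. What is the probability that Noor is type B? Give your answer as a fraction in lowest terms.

3/8

Noor's father's ABO genotype from BO × AA: 1/2 AB, 1/2 AO.
Crossing each possibility with the mother BO and summing P(type B): 1/2·1/2 + 1/2·1/4 = 3/8.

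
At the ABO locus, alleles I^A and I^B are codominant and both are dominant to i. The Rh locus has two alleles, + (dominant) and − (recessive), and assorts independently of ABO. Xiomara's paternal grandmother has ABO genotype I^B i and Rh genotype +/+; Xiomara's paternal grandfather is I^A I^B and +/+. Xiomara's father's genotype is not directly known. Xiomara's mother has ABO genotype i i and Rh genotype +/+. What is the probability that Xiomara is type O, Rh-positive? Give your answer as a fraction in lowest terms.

Xiomara's father's ABO genotype from I^B i × I^A I^B: 1/4 I^A I^B, 1/4 I^A i, 1/4 I^B I^B, 1/4 I^B i.
Crossing each possibility with the mother i i and summing P(type O): 1/4·0 + 1/4·1/2 + 1/4·0 + 1/4·1/2 = 1/4.
Similarly for Rh via the father's Rh distribution: P(Rh+) = 1.
Independent loci: 1/4 × 1 = 1/4.

1/4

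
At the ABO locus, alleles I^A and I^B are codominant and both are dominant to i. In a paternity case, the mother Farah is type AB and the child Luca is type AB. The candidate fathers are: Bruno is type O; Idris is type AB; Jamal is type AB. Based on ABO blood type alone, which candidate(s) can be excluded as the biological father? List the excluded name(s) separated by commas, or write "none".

Bruno

A candidate is excluded only if no genotype consistent with his phenotype could produce a type AB child with a type AB mother.
Bruno (type O): no genotype consistent with that phenotype can produce a type-AB child with a type-AB mother.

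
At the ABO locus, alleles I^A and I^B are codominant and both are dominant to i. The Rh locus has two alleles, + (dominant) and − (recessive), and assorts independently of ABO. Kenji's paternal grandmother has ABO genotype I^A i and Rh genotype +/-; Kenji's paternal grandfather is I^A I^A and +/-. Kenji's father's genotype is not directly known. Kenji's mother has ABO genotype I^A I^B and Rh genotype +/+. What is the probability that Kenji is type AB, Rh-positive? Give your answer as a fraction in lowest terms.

3/8

Kenji's father's ABO genotype from I^A i × I^A I^A: 1/2 I^A I^A, 1/2 I^A i.
Crossing each possibility with the mother I^A I^B and summing P(type AB): 1/2·1/2 + 1/2·1/4 = 3/8.
Similarly for Rh via the father's Rh distribution: P(Rh+) = 1.
Independent loci: 3/8 × 1 = 3/8.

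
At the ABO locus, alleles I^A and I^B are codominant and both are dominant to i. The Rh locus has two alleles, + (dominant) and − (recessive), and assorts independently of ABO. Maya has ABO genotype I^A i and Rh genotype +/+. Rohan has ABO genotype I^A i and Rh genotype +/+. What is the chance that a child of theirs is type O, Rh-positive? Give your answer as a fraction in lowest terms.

1/4

ABO cross I^A i × I^A i → offspring phenotypes: 1/4 O, 3/4 A.
Rh cross +/+ × +/+ → 1 Rh+.
Independent loci: P(type O, Rh-positive) = 1/4 × 1 = 1/4.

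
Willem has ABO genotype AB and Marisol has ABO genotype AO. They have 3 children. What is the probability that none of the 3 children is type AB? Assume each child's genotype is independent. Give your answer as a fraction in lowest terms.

27/64

ABO cross AB × AO → 1/2 A, 1/4 B, 1/4 AB.
So P(type AB) = 1/4 per child.
P(not type AB) = 3/4 for one child; (3/4)^3 = 27/64.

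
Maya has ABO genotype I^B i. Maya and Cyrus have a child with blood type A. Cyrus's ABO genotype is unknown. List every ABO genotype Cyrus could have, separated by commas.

For each candidate genotype of Cyrus, check whether crossing it with I^B i can produce every observed child phenotype.
  I^A I^A → possible child types {A, AB} ✓
  I^A I^B → possible child types {A, B, AB} ✓
  I^A i → possible child types {O, A, B, AB} ✓
  I^B I^B → possible child types {B} ✗
  I^B i → possible child types {O, B} ✗
  i i → possible child types {O, B} ✗

I^A I^A, I^A I^B, I^A i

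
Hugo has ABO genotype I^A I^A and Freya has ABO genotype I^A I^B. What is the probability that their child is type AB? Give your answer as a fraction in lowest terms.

1/2

ABO cross I^A I^A × I^A I^B → offspring phenotypes: 1/2 A, 1/2 AB.
So P(type AB) = 1/2.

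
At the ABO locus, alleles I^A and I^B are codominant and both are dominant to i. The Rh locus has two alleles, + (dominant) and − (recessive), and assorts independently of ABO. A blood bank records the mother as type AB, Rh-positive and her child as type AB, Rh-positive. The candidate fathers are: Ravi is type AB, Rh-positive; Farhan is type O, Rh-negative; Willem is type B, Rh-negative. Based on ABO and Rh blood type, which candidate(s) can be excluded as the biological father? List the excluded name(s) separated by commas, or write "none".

Farhan

A candidate is excluded only if no genotype consistent with his phenotype could produce a type AB, Rh-positive child with a type AB, Rh-positive mother.
Farhan (type O, Rh-): no genotype consistent with that phenotype can produce a type-AB Rh+ child with a type-AB mother.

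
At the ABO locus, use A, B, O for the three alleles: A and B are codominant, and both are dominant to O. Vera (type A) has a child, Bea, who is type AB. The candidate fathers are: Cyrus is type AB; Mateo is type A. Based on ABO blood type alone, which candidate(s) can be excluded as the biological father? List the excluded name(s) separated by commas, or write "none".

Mateo

A candidate is excluded only if no genotype consistent with his phenotype could produce a type AB child with a type A mother.
Mateo (type A): no genotype consistent with that phenotype can produce a type-AB child with a type-A mother.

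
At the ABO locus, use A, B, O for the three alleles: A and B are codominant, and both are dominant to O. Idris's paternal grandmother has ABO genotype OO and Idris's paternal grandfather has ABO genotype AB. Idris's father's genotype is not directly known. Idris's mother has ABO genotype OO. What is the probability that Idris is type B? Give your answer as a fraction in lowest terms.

1/4

Idris's father's ABO genotype from OO × AB: 1/2 AO, 1/2 BO.
Crossing each possibility with the mother OO and summing P(type B): 1/2·0 + 1/2·1/2 = 1/4.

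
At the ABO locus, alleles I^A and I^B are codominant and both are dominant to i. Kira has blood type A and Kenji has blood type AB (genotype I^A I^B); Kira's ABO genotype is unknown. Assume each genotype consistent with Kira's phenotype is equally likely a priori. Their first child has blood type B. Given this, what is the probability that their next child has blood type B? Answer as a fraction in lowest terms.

Possible genotypes: Kira ∈ {I^A I^A, I^A i}; Kenji ∈ {I^A I^B}.
Weight each parental genotype pair by prior × P(type-B child):
  I^A i × I^A I^B: posterior weight 1; P(next child type B) = 1/4.
Weighted sum = 1/4.

1/4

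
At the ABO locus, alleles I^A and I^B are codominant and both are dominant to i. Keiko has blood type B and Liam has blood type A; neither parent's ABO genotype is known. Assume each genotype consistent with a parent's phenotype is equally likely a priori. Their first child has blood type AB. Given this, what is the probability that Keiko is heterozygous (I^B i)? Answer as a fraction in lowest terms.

1/3

Possible genotypes: Keiko ∈ {I^B I^B, I^B i}; Liam ∈ {I^A I^A, I^A i}.
Weight each parental genotype pair by prior × P(type-AB child):
  I^B I^B × I^A I^A: posterior weight 4/9.
  I^B I^B × I^A i: posterior weight 2/9.
  I^B i × I^A I^A: posterior weight 2/9.
  I^B i × I^A i: posterior weight 1/9.
Sum the posterior weight over pairs where Keiko is I^B i: 1/3.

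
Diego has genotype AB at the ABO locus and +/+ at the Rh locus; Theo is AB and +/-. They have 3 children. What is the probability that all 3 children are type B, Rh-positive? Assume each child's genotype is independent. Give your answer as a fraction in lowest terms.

1/64

ABO cross AB × AB → 1/4 A, 1/4 B, 1/2 AB.
Rh cross +/+ × +/- → 1 Rh+; so P(type B, Rh-positive) = 1/4 × 1 = 1/4 per child.
All 3 independent: (1/4)^3 = 1/64.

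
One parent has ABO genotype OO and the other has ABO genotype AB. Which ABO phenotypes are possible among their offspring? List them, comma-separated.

Gametes from OO × AB give offspring ABO genotypes AO, BO, i.e. phenotypes A, B.

A, B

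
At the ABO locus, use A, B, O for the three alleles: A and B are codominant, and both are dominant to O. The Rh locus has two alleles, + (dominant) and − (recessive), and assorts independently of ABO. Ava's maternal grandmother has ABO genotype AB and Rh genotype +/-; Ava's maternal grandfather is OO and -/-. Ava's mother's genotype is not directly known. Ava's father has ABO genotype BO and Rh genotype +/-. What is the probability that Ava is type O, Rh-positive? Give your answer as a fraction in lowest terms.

5/32

Ava's mother's ABO genotype from AB × OO: 1/2 AO, 1/2 BO.
Crossing each possibility with the father BO and summing P(type O): 1/2·1/4 + 1/2·1/4 = 1/4.
Similarly for Rh via the mother's Rh distribution: P(Rh+) = 5/8.
Independent loci: 1/4 × 5/8 = 5/32.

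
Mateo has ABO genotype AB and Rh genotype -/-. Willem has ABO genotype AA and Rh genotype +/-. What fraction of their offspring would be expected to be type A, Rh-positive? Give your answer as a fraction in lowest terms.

1/4

ABO cross AB × AA → offspring phenotypes: 1/2 A, 1/2 AB.
Rh cross -/- × +/- → 1/2 Rh+, 1/2 Rh-.
Independent loci: P(type A, Rh-positive) = 1/2 × 1/2 = 1/4.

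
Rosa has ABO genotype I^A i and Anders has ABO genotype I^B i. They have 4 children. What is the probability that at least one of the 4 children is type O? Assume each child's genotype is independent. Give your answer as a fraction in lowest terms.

175/256

ABO cross I^A i × I^B i → 1/4 O, 1/4 A, 1/4 B, 1/4 AB.
So P(type O) = 1/4 per child.
P(none) = (3/4)^4 = 81/256; P(at least one) = 1 − 81/256 = 175/256.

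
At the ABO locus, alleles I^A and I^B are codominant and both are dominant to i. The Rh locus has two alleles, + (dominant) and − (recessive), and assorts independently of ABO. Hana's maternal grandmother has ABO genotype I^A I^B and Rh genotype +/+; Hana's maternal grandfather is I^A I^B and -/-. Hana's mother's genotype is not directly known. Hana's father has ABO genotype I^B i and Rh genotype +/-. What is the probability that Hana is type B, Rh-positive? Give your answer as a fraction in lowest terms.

Hana's mother's ABO genotype from I^A I^B × I^A I^B: 1/4 I^A I^A, 1/2 I^A I^B, 1/4 I^B I^B.
Crossing each possibility with the father I^B i and summing P(type B): 1/4·0 + 1/2·1/2 + 1/4·1 = 1/2.
Similarly for Rh via the mother's Rh distribution: P(Rh+) = 3/4.
Independent loci: 1/2 × 3/4 = 3/8.

3/8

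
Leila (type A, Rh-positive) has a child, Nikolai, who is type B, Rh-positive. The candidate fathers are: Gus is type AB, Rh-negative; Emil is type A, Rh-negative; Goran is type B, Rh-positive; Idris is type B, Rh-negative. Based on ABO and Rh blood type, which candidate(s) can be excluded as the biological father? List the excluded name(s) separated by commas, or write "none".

A candidate is excluded only if no genotype consistent with his phenotype could produce a type B, Rh-positive child with a type A, Rh-positive mother.
Emil (type A, Rh-): no genotype consistent with that phenotype can produce a type-B Rh+ child with a type-A mother.

Emil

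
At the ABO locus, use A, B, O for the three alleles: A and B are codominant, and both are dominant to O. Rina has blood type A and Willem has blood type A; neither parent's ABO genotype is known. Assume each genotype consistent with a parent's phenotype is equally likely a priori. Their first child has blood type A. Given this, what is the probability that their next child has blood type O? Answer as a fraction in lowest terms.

1/20

Possible genotypes: Rina ∈ {AA, AO}; Willem ∈ {AA, AO}.
Weight each parental genotype pair by prior × P(type-A child):
  AA × AA: posterior weight 4/15; P(next child type O) = 0.
  AA × AO: posterior weight 4/15; P(next child type O) = 0.
  AO × AA: posterior weight 4/15; P(next child type O) = 0.
  AO × AO: posterior weight 1/5; P(next child type O) = 1/4.
Weighted sum = 1/20.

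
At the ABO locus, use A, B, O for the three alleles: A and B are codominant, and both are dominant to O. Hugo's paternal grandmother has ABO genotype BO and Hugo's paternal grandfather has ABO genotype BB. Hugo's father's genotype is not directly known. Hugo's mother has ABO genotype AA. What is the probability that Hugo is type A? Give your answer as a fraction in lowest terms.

Hugo's father's ABO genotype from BO × BB: 1/2 BB, 1/2 BO.
Crossing each possibility with the mother AA and summing P(type A): 1/2·0 + 1/2·1/2 = 1/4.

1/4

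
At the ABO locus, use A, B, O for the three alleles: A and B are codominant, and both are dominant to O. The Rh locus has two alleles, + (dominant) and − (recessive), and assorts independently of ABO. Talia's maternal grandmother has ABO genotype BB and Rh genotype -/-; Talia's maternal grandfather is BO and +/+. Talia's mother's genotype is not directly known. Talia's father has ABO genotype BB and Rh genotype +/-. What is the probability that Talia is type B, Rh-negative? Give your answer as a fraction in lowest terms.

1/4

Talia's mother's ABO genotype from BB × BO: 1/2 BB, 1/2 BO.
Crossing each possibility with the father BB and summing P(type B): 1/2·1 + 1/2·1 = 1.
Similarly for Rh via the mother's Rh distribution: P(Rh-) = 1/4.
Independent loci: 1 × 1/4 = 1/4.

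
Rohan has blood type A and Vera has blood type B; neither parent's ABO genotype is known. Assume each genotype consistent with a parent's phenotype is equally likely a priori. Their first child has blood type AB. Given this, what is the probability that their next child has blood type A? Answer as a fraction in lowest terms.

Possible genotypes: Rohan ∈ {I^A I^A, I^A i}; Vera ∈ {I^B I^B, I^B i}.
Weight each parental genotype pair by prior × P(type-AB child):
  I^A I^A × I^B I^B: posterior weight 4/9; P(next child type A) = 0.
  I^A I^A × I^B i: posterior weight 2/9; P(next child type A) = 1/2.
  I^A i × I^B I^B: posterior weight 2/9; P(next child type A) = 0.
  I^A i × I^B i: posterior weight 1/9; P(next child type A) = 1/4.
Weighted sum = 5/36.

5/36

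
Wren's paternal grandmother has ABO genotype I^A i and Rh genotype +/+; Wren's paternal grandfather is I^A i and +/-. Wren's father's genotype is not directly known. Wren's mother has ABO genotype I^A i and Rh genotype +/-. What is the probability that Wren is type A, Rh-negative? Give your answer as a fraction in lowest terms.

Wren's father's ABO genotype from I^A i × I^A i: 1/4 I^A I^A, 1/2 I^A i, 1/4 i i.
Crossing each possibility with the mother I^A i and summing P(type A): 1/4·1 + 1/2·3/4 + 1/4·1/2 = 3/4.
Similarly for Rh via the father's Rh distribution: P(Rh-) = 1/8.
Independent loci: 3/4 × 1/8 = 3/32.

3/32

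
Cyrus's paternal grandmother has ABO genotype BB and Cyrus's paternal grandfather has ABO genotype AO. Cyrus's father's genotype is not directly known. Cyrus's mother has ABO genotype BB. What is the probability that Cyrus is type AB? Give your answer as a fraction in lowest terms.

Cyrus's father's ABO genotype from BB × AO: 1/2 AB, 1/2 BO.
Crossing each possibility with the mother BB and summing P(type AB): 1/2·1/2 + 1/2·0 = 1/4.

1/4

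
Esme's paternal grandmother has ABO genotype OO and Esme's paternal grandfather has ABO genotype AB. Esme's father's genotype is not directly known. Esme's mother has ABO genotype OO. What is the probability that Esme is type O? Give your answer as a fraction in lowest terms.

Esme's father's ABO genotype from OO × AB: 1/2 AO, 1/2 BO.
Crossing each possibility with the mother OO and summing P(type O): 1/2·1/2 + 1/2·1/2 = 1/2.

1/2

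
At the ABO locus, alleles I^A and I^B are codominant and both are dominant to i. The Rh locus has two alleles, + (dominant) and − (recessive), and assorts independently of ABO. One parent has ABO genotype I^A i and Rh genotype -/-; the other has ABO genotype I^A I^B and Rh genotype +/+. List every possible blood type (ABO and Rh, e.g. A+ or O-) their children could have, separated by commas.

A+, B+, AB+

Gametes from I^A i × I^A I^B give offspring ABO genotypes I^A I^A, I^A I^B, I^A i, I^B i, i.e. phenotypes A, B, AB.
Rh cross -/- × +/+ → phenotypes Rh+.
Combining independently: A+, B+, AB+.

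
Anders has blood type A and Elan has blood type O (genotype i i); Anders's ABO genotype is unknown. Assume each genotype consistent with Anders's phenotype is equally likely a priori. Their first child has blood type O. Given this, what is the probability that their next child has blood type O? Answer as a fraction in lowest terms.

1/2

Possible genotypes: Anders ∈ {I^A I^A, I^A i}; Elan ∈ {i i}.
Weight each parental genotype pair by prior × P(type-O child):
  I^A i × i i: posterior weight 1; P(next child type O) = 1/2.
Weighted sum = 1/2.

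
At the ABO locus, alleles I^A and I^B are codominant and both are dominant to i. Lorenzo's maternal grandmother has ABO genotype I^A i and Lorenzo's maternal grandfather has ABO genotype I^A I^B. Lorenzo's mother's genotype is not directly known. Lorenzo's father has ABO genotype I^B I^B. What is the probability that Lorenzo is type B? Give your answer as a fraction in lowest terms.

1/2

Lorenzo's mother's ABO genotype from I^A i × I^A I^B: 1/4 I^A I^A, 1/4 I^A I^B, 1/4 I^A i, 1/4 I^B i.
Crossing each possibility with the father I^B I^B and summing P(type B): 1/4·0 + 1/4·1/2 + 1/4·1/2 + 1/4·1 = 1/2.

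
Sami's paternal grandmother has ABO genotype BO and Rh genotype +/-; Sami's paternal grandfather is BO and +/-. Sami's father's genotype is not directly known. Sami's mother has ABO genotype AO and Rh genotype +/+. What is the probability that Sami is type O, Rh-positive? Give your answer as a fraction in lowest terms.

1/4

Sami's father's ABO genotype from BO × BO: 1/4 BB, 1/2 BO, 1/4 OO.
Crossing each possibility with the mother AO and summing P(type O): 1/4·0 + 1/2·1/4 + 1/4·1/2 = 1/4.
Similarly for Rh via the father's Rh distribution: P(Rh+) = 1.
Independent loci: 1/4 × 1 = 1/4.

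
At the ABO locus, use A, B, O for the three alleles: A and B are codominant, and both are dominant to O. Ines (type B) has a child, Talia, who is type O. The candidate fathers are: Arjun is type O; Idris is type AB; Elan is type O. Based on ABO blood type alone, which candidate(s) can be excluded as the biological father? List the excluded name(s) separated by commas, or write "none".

A candidate is excluded only if no genotype consistent with his phenotype could produce a type O child with a type B mother.
Idris (type AB): no genotype consistent with that phenotype can produce a type-O child with a type-B mother.

Idris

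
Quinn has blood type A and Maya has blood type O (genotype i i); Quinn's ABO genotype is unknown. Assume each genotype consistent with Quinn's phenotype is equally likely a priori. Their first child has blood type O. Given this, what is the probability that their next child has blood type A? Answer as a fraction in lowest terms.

Possible genotypes: Quinn ∈ {I^A I^A, I^A i}; Maya ∈ {i i}.
Weight each parental genotype pair by prior × P(type-O child):
  I^A i × i i: posterior weight 1; P(next child type A) = 1/2.
Weighted sum = 1/2.

1/2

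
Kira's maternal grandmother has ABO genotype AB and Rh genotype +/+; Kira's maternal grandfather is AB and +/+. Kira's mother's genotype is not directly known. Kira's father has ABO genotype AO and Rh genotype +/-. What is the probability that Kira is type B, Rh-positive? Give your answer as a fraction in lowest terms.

Kira's mother's ABO genotype from AB × AB: 1/4 AA, 1/2 AB, 1/4 BB.
Crossing each possibility with the father AO and summing P(type B): 1/4·0 + 1/2·1/4 + 1/4·1/2 = 1/4.
Similarly for Rh via the mother's Rh distribution: P(Rh+) = 1.
Independent loci: 1/4 × 1 = 1/4.

1/4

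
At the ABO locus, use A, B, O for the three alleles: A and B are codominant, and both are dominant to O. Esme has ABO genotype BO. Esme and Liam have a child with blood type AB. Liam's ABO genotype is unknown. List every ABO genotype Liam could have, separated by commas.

AA, AB, AO

For each candidate genotype of Liam, check whether crossing it with BO can produce every observed child phenotype.
  AA → possible child types {A, AB} ✓
  AB → possible child types {A, B, AB} ✓
  AO → possible child types {O, A, B, AB} ✓
  BB → possible child types {B} ✗
  BO → possible child types {O, B} ✗
  OO → possible child types {O, B} ✗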